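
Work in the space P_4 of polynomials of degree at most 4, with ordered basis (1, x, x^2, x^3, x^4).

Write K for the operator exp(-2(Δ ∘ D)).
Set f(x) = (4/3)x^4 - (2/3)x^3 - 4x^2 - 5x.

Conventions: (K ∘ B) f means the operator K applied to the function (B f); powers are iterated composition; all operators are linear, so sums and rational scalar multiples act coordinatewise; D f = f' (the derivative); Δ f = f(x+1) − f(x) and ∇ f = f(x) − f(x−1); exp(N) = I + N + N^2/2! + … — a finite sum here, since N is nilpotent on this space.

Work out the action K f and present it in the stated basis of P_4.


g(x) = (4/3)x^4 - (2/3)x^3 - 36x^2 - 29x + 220/3

order-1 term: -32x^2 - 24x + 28/3
order-2 term: 64
the series for exp(-2(Δ ∘ D)) f terminates at order 2
exp(-2(Δ ∘ D)) f = (4/3)x^4 - (2/3)x^3 - 36x^2 - 29x + 220/3


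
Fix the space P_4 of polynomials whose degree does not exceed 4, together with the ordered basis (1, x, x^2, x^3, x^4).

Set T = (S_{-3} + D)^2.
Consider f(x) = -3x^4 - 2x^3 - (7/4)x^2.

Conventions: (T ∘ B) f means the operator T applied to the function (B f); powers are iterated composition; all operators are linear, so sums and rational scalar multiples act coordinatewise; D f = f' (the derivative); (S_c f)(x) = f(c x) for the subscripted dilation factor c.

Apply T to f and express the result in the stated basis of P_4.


S_{-3} f = -243x^4 + 54x^3 - (63/4)x^2
D f = -12x^3 - 6x^2 - (7/2)x
(S_{-3} + D) f = -243x^4 + 42x^3 - (87/4)x^2 - (7/2)x
S_{-3} (S_{-3} + D) f = -19683x^4 - 1134x^3 - (783/4)x^2 + (21/2)x
D (S_{-3} + D) f = -972x^3 + 126x^2 - (87/2)x - 7/2
(S_{-3} + D) (S_{-3} + D) f = -19683x^4 - 2106x^3 - (279/4)x^2 - 33x - 7/2

the result is g(x) = -19683x^4 - 2106x^3 - (279/4)x^2 - 33x - 7/2


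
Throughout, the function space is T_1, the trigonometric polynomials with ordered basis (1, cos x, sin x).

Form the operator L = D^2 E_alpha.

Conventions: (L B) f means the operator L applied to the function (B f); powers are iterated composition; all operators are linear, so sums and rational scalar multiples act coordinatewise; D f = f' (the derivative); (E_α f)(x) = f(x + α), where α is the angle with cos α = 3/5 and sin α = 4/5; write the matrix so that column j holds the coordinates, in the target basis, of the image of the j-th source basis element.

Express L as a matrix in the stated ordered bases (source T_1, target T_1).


the matrix is [[0, 0, 0]; [0, -3/5, -4/5]; [0, 4/5, -3/5]] (rows listed top to bottom)

image of 1: 0
image of cos x: -(3/5)cos x + (4/5)sin x
image of sin x: -(4/5)cos x - (3/5)sin x
each image's coordinates form column j of the matrix


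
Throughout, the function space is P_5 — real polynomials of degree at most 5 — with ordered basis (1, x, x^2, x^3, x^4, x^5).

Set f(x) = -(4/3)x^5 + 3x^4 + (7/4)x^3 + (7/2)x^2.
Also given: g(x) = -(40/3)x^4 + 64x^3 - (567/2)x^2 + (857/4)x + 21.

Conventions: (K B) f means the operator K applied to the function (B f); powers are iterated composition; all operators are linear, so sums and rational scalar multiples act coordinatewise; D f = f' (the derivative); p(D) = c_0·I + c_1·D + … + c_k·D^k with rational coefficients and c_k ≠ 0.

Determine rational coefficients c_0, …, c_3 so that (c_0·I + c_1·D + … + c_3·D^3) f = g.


c_0 = 0, c_1 = 2, c_2 = -3/2, c_3 = 3

D^0 f = -(4/3)x^5 + 3x^4 + (7/4)x^3 + (7/2)x^2
D^1 f = -(20/3)x^4 + 12x^3 + (21/4)x^2 + 7x
D^2 f = -(80/3)x^3 + 36x^2 + (21/2)x + 7
D^3 f = -80x^2 + 72x + 21/2
matching coefficients of g against c_0 f + c_1 Df + … from the top degree down determines the c_i
solution: c_0 = 0, c_1 = 2, c_2 = -3/2, c_3 = 3


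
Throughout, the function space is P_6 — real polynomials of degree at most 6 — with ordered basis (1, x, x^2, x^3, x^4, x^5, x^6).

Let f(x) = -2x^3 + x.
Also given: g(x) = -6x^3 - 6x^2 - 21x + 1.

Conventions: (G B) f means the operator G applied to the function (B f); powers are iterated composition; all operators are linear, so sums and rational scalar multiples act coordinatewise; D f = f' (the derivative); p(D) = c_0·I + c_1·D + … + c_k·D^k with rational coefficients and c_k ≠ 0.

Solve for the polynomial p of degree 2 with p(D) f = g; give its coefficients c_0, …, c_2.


p(D) = 3·I + D + 2·D^2, i.e. c_0 = 3, c_1 = 1, c_2 = 2

D^0 f = -2x^3 + x
D^1 f = -6x^2 + 1
D^2 f = -12x
matching coefficients of g against c_0 f + c_1 Df + … from the top degree down determines the c_i
solution: c_0 = 3, c_1 = 1, c_2 = 2


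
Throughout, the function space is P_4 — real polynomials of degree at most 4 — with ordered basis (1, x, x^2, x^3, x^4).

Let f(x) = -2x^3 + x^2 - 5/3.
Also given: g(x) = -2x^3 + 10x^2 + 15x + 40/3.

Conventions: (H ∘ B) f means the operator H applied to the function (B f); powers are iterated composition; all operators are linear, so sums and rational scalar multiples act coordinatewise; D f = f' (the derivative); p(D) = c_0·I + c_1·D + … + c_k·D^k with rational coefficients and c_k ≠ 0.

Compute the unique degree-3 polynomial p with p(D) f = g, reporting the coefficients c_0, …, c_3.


D^0 f = -2x^3 + x^2 - 5/3
D^1 f = -6x^2 + 2x
D^2 f = -12x + 2
D^3 f = -12
matching coefficients of g against c_0 f + c_1 Df + … from the top degree down determines the c_i
solution: c_0 = 1, c_1 = -3/2, c_2 = -3/2, c_3 = -3/2

c_0 = 1, c_1 = -3/2, c_2 = -3/2, c_3 = -3/2


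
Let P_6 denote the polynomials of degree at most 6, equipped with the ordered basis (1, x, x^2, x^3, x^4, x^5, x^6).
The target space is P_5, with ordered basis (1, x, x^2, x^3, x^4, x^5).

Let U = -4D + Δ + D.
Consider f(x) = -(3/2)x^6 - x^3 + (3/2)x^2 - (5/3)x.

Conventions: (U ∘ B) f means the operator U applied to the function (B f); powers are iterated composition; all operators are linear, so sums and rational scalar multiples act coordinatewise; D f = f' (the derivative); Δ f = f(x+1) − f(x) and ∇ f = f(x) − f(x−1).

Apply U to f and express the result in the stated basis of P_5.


D f = -9x^5 - 3x^2 + 3x - 5/3
(-4D) f = 36x^5 + 12x^2 - 12x + 20/3
Δ f = -9x^5 - (45/2)x^4 - 30x^3 - (51/2)x^2 - 9x - 8/3
D f = -9x^5 - 3x^2 + 3x - 5/3
(-4D + Δ + D) f = 18x^5 - (45/2)x^4 - 30x^3 - (33/2)x^2 - 18x + 7/3

the image equals g(x) = 18x^5 - (45/2)x^4 - 30x^3 - (33/2)x^2 - 18x + 7/3


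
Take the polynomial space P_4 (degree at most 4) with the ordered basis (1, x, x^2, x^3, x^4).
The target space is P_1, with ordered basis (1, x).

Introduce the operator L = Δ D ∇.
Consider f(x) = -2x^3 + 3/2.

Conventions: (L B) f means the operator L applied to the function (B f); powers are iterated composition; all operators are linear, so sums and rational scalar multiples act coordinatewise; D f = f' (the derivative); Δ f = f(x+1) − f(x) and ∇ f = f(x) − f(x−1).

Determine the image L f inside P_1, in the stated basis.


∇ f = -6x^2 + 6x - 2
D ∇ f = -12x + 6
Δ D ∇ f = -12

g(x) = -12


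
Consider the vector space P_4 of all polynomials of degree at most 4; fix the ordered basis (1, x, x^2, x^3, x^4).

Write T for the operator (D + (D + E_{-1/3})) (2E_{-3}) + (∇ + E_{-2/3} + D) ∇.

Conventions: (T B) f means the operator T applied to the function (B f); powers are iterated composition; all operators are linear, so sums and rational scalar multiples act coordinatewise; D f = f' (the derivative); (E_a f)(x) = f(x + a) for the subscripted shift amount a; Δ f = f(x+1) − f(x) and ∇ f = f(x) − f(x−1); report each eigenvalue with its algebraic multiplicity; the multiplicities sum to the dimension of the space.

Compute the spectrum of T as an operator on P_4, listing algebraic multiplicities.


image of 1: 2
image of x: 2x - 5/3
image of x^2: 2x^2 - (10/3)x - 1/9
image of x^3: 2x^3 - 5x^2 - (1/3)x + 790/27
image of x^4: 2x^4 - (20/3)x^3 - (2/3)x^2 + (3160/27)x - 14143/81
the matrix is upper triangular; its diagonal is (2, 2, 2, 2, 2)
for a triangular matrix the eigenvalues are the diagonal entries, with algebraic multiplicity their repetition count

λ = 2 (multiplicity 5)


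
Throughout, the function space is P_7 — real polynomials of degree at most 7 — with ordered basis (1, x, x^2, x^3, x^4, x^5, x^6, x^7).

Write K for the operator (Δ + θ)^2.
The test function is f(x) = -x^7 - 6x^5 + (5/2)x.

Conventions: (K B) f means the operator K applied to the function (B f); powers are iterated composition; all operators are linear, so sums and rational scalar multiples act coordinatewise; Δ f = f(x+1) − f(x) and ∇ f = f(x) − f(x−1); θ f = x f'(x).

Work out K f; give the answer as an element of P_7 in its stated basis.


the image equals g(x) = -49x^7 - 91x^6 - 444x^5 - 865x^4 - 1440x^3 - 1599x^2 - (2175/2)x - 681/2

Δ f = -7x^6 - 21x^5 - 65x^4 - 95x^3 - 81x^2 - 37x - 9/2
θ f = -7x^7 - 30x^5 + (5/2)x
(Δ + θ) f = -7x^7 - 7x^6 - 51x^5 - 65x^4 - 95x^3 - 81x^2 - (69/2)x - 9/2
Δ (Δ + θ) f = -49x^6 - 189x^5 - 605x^4 - 1155x^3 - 1437x^2 - 1053x - 681/2
θ (Δ + θ) f = -49x^7 - 42x^6 - 255x^5 - 260x^4 - 285x^3 - 162x^2 - (69/2)x
(Δ + θ) (Δ + θ) f = -49x^7 - 91x^6 - 444x^5 - 865x^4 - 1440x^3 - 1599x^2 - (2175/2)x - 681/2


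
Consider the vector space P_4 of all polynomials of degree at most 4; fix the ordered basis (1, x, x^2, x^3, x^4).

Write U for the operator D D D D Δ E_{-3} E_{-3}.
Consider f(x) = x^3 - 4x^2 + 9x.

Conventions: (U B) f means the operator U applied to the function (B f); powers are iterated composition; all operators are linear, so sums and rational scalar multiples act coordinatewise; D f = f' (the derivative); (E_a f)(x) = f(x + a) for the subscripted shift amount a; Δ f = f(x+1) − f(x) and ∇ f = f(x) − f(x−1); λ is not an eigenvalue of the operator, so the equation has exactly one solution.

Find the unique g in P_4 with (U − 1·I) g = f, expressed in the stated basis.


g(x) = -x^3 + 4x^2 - 9x

write g with unknown coordinates in the stated basis and equate coefficients in (U − 1·I) g = f
solving from the highest basis element down gives g = -x^3 + 4x^2 - 9x
check: U g = 0
so U g − 1·g = x^3 - 4x^2 + 9x = f ✓


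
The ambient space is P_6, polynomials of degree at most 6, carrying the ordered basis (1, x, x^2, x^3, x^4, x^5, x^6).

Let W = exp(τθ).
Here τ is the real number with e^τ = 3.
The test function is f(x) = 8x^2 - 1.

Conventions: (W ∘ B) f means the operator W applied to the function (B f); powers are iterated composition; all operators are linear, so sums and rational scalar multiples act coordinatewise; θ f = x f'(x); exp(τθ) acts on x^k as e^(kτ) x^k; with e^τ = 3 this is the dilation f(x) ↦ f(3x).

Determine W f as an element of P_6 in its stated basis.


exp(τθ) x^k = e^(kτ) x^k; with e^τ = 3 this sends x^k to 3^k x^k
x^2 ↦ 9 x^2
applying this coordinatewise to f: exp(τθ) f = 72x^2 - 1

the image equals g(x) = 72x^2 - 1


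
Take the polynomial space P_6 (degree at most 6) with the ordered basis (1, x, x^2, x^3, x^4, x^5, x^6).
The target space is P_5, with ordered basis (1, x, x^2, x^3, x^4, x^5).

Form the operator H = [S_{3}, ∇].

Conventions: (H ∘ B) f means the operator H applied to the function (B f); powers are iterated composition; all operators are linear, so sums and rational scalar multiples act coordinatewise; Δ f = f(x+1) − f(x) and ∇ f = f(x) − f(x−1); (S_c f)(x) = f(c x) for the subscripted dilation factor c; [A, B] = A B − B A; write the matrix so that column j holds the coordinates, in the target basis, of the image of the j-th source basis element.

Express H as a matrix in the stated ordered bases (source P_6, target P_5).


image of 1: 0
image of x: -2
image of x^2: -12x + 8
image of x^3: -54x^2 + 72x - 26
image of x^4: -216x^3 + 432x^2 - 312x + 80
image of x^5: -810x^4 + 2160x^3 - 2340x^2 + 1200x - 242
image of x^6: -2916x^5 + 9720x^4 - 14040x^3 + 10800x^2 - 4356x + 728
each image's coordinates form column j of the matrix

the matrix is [[0, -2, 8, -26, 80, -242, 728]; [0, 0, -12, 72, -312, 1200, -4356]; [0, 0, 0, -54, 432, -2340, 10800]; [0, 0, 0, 0, -216, 2160, -14040]; [0, 0, 0, 0, 0, -810, 9720]; [0, 0, 0, 0, 0, 0, -2916]] (rows listed top to bottom)


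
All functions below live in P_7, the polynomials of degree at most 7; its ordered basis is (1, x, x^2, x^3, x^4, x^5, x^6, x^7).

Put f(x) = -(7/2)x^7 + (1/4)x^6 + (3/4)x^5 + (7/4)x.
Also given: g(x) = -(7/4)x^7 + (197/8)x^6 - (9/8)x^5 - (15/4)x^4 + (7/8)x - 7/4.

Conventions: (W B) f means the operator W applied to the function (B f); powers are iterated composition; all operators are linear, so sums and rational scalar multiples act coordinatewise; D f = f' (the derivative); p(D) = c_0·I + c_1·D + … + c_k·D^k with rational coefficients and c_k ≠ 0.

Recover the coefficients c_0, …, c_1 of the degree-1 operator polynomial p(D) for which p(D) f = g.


D^0 f = -(7/2)x^7 + (1/4)x^6 + (3/4)x^5 + (7/4)x
D^1 f = -(49/2)x^6 + (3/2)x^5 + (15/4)x^4 + 7/4
matching coefficients of g against c_0 f + c_1 Df + … from the top degree down determines the c_i
solution: c_0 = 1/2, c_1 = -1

p(D) = (1/2)·I − D, i.e. c_0 = 1/2, c_1 = -1


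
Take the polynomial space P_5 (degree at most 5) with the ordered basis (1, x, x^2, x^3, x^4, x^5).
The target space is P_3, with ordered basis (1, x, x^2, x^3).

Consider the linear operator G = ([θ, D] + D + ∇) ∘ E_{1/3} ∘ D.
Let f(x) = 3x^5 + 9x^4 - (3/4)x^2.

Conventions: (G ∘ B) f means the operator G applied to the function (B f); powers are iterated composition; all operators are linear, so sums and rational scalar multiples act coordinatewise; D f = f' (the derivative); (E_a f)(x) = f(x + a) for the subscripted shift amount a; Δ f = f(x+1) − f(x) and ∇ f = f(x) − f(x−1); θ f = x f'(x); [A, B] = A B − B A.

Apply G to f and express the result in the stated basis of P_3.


D f = 15x^4 + 36x^3 - (3/2)x
E_{1/3} D f = 15x^4 + 56x^3 + 46x^2 + (229/18)x + 55/54
D E_{1/3} D f = 60x^3 + 168x^2 + 92x + 229/18
θ D E_{1/3} D f = 180x^3 + 336x^2 + 92x
θ E_{1/3} D f = 60x^4 + 168x^3 + 92x^2 + (229/18)x
D θ E_{1/3} D f = 240x^3 + 504x^2 + 184x + 229/18
[θ, D] E_{1/3} D f = -60x^3 - 168x^2 - 92x - 229/18
D E_{1/3} D f = 60x^3 + 168x^2 + 92x + 229/18
∇ E_{1/3} D f = 60x^3 + 78x^2 - 16x + 139/18
([θ, D] + D + ∇) E_{1/3} D f = 60x^3 + 78x^2 - 16x + 139/18

g(x) = 60x^3 + 78x^2 - 16x + 139/18


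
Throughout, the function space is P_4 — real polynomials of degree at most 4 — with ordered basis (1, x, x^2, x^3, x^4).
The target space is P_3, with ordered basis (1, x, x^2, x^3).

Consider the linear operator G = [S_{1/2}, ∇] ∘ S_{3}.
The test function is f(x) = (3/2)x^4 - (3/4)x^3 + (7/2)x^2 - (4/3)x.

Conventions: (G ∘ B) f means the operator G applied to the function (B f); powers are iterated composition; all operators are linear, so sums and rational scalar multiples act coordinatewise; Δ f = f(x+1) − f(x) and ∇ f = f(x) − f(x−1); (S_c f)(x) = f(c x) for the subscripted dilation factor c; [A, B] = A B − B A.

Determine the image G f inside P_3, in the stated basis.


S_{3} f = (243/2)x^4 - (81/4)x^3 + (63/2)x^2 - 4x
∇ S_{3} f = 486x^3 - (3159/4)x^2 + (2439/4)x - 709/4
S_{1/2} ∇ S_{3} f = (243/4)x^3 - (3159/16)x^2 + (2439/8)x - 709/4
S_{1/2} S_{3} f = (243/32)x^4 - (81/32)x^3 + (63/8)x^2 - 2x
∇ S_{1/2} S_{3} f = (243/8)x^3 - (1701/32)x^2 + (1719/32)x - 20
[S_{1/2}, ∇] S_{3} f = (243/8)x^3 - (4617/32)x^2 + (8037/32)x - 629/4

the result is g(x) = (243/8)x^3 - (4617/32)x^2 + (8037/32)x - 629/4


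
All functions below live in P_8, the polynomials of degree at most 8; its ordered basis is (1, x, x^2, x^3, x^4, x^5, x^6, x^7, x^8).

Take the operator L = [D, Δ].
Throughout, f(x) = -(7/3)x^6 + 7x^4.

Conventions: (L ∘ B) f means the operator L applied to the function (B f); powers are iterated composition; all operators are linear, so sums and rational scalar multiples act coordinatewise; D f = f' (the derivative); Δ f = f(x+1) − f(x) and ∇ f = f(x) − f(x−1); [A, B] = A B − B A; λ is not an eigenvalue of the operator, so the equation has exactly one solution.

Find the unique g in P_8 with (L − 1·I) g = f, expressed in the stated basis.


the result is g(x) = (7/3)x^6 - 7x^4

write g with unknown coordinates in the stated basis and equate coefficients in (L − 1·I) g = f
solving from the highest basis element down gives g = (7/3)x^6 - 7x^4
check: L g = 0
so L g − 1·g = -(7/3)x^6 + 7x^4 = f ✓


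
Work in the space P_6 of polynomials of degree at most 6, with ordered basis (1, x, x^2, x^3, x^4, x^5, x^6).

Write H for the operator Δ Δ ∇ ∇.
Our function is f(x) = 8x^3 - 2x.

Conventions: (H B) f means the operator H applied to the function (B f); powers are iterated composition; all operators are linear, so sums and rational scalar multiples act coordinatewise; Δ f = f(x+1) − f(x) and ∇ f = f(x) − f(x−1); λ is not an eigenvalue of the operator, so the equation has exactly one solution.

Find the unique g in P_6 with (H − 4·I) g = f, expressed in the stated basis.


write g with unknown coordinates in the stated basis and equate coefficients in (H − 4·I) g = f
solving from the highest basis element down gives g = -2x^3 + (1/2)x
check: H g = 0
so H g − 4·g = 8x^3 - 2x = f ✓

the image equals g(x) = -2x^3 + (1/2)x


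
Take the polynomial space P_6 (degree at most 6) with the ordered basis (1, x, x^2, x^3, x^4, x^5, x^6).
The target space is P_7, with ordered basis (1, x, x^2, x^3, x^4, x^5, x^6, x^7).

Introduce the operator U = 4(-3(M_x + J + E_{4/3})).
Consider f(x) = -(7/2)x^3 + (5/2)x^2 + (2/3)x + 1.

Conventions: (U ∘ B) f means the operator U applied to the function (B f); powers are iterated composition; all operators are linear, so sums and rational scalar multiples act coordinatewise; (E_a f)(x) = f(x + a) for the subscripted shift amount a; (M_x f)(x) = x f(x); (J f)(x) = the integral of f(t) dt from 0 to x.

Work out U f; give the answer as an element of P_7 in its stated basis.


M_x f = -(7/2)x^4 + (5/2)x^3 + (2/3)x^2 + x
J f = -(7/8)x^4 + (5/6)x^3 + (1/3)x^2 + x
E_{4/3} f = -(7/2)x^3 - (23/2)x^2 - (34/3)x - 53/27
(M_x + J + E_{4/3}) f = -(35/8)x^4 - (1/6)x^3 - (21/2)x^2 - (28/3)x - 53/27
(-3(M_x + J + E_{4/3})) f = (105/8)x^4 + (1/2)x^3 + (63/2)x^2 + 28x + 53/9
(4(-3(M_x + J + E_{4/3}))) f = (105/2)x^4 + 2x^3 + 126x^2 + 112x + 212/9

the image equals g(x) = (105/2)x^4 + 2x^3 + 126x^2 + 112x + 212/9


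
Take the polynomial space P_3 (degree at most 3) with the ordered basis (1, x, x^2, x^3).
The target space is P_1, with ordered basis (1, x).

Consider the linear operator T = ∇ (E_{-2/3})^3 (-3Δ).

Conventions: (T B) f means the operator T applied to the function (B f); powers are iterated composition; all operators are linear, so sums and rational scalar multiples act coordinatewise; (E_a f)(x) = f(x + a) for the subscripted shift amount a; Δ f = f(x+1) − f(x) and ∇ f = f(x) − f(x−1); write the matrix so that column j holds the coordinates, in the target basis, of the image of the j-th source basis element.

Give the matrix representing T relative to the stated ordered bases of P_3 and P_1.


image of 1: 0
image of x: 0
image of x^2: -6
image of x^3: -18x + 36
each image's coordinates form column j of the matrix

the matrix is [[0, 0, -6, 36]; [0, 0, 0, -18]] (rows listed top to bottom)


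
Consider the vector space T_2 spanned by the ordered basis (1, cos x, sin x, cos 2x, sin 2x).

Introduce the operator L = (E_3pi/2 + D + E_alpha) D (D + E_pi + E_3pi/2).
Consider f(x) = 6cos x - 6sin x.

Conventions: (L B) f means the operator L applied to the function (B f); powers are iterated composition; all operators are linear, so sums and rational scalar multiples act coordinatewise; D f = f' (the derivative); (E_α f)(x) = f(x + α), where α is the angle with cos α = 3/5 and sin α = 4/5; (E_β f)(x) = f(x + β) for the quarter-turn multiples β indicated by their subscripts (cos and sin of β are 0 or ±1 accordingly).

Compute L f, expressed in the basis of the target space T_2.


the result is g(x) = (42/5)cos x - (6/5)sin x

D f = -6cos x - 6sin x
E_pi f = -6cos x + 6sin x
E_3pi/2 f = 6cos x + 6sin x
(D + E_pi + E_3pi/2) f = -6cos x + 6sin x
D (D + E_pi + E_3pi/2) f = 6cos x + 6sin x
E_3pi/2 (D (D + E_pi + E_3pi/2)) f = -6cos x + 6sin x
D (D (D + E_pi + E_3pi/2)) f = 6cos x - 6sin x
E_alpha (D (D + E_pi + E_3pi/2)) f = (42/5)cos x - (6/5)sin x
(E_3pi/2 + D + E_alpha) (D (D + E_pi + E_3pi/2)) f = (42/5)cos x - (6/5)sin x


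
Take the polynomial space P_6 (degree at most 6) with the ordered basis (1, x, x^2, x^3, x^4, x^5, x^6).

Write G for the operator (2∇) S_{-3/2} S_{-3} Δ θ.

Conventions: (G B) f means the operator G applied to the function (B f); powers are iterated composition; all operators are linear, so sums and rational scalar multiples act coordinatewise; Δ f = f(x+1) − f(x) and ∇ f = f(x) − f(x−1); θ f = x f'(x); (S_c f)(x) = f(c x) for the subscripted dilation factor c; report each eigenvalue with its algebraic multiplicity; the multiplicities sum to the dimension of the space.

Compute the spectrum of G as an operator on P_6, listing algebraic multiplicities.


image of 1: 0
image of x: 0
image of x^2: 36
image of x^3: 729x - 567/2
image of x^4: 8748x^2 - 6804x + 2088
image of x^5: (164025/2)x^3 - (382725/4)x^2 + 58725x - 105525/8
image of x^6: (2657205/4)x^4 - (2066715/2)x^3 + 951345x^2 - (1709505/4)x + 77598
the matrix is upper triangular; its diagonal is (0, 0, 0, 0, 0, 0, 0)
for a triangular matrix the eigenvalues are the diagonal entries, with algebraic multiplicity their repetition count

λ = 0 (multiplicity 7)


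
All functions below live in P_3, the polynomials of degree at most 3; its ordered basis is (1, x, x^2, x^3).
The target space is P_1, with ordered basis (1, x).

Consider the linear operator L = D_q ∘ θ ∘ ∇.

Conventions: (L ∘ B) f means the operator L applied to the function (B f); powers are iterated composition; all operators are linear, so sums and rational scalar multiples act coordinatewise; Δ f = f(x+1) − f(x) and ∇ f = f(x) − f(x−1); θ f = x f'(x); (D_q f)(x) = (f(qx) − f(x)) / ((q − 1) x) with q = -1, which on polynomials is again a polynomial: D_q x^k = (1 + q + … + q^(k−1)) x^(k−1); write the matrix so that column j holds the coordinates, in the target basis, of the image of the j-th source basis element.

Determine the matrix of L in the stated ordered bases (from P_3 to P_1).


image of 1: 0
image of x: 0
image of x^2: 2
image of x^3: -3
each image's coordinates form column j of the matrix

the matrix is [[0, 0, 2, -3]; [0, 0, 0, 0]] (rows listed top to bottom)


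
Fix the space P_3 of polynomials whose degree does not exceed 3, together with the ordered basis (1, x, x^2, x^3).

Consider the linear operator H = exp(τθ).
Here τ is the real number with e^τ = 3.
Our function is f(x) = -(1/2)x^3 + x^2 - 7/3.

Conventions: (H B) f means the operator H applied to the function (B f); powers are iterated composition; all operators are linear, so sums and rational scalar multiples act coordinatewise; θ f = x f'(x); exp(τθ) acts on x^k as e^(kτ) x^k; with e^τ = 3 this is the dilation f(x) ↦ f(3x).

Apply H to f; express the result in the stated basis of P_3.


exp(τθ) x^k = e^(kτ) x^k; with e^τ = 3 this sends x^k to 3^k x^k
x^2 ↦ 9 x^2
x^3 ↦ 27 x^3
applying this coordinatewise to f: exp(τθ) f = -(27/2)x^3 + 9x^2 - 7/3

the result is g(x) = -(27/2)x^3 + 9x^2 - 7/3


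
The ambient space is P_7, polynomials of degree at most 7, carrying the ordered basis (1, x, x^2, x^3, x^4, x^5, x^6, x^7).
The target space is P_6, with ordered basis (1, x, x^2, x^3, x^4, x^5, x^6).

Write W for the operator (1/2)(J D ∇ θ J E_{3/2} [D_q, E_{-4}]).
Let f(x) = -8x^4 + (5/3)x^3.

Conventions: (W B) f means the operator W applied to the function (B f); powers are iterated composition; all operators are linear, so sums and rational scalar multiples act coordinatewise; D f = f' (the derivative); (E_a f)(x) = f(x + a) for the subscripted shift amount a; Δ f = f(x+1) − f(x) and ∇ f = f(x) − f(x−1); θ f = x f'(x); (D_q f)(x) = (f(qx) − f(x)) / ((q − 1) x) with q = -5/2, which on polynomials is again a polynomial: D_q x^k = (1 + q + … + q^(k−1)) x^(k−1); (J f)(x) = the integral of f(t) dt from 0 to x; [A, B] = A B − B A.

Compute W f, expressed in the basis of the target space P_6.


E_{-4} f = -8x^4 + (389/3)x^3 - 788x^2 + 2128x - 6464/3
D_q E_{-4} f = 87x^3 + (7391/12)x^2 + 1182x + 2128
D_q f = 87x^3 + (95/12)x^2
E_{-4} D_q f = 87x^3 - (12433/12)x^2 + (12338/3)x - 16324/3
[D_q, E_{-4}] f = 1652x^2 - (8792/3)x + 22708/3
E_{3/2} [D_q, E_{-4}] f = 1652x^2 + (6076/3)x + 20671/3
J E_{3/2} [D_q, E_{-4}] f = (1652/3)x^3 + (3038/3)x^2 + (20671/3)x
θ J E_{3/2} [D_q, E_{-4}] f = 1652x^3 + (6076/3)x^2 + (20671/3)x
∇ θ J E_{3/2} [D_q, E_{-4}] f = 4956x^2 - (2716/3)x + 6517
D ∇ θ J E_{3/2} [D_q, E_{-4}] f = 9912x - 2716/3
J (D ∇ θ) J E_{3/2} [D_q, E_{-4}] f = 4956x^2 - (2716/3)x
((1/2)(J D ∇ θ J E_{3/2} [D_q, E_{-4}])) f = 2478x^2 - (1358/3)x

g(x) = 2478x^2 - (1358/3)x


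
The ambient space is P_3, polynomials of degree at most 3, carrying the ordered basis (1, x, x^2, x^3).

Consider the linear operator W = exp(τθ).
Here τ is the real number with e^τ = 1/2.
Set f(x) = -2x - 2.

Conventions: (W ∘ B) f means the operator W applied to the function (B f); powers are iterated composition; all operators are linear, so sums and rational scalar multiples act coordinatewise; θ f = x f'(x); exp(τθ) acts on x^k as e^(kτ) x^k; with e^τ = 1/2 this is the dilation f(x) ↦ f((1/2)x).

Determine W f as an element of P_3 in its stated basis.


exp(τθ) x^k = e^(kτ) x^k; with e^τ = 1/2 this sends x^k to (1/2)^k x^k
x ↦ 1/2 x
applying this coordinatewise to f: exp(τθ) f = -x - 2

the image equals g(x) = -x - 2


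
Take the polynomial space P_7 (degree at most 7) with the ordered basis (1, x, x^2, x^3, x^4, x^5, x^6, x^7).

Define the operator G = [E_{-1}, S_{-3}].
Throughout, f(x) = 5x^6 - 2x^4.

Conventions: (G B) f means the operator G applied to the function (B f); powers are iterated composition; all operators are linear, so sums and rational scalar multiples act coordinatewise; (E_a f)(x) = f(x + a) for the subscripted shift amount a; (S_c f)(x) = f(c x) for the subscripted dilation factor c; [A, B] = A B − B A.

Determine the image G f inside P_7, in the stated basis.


S_{-3} f = 3645x^6 - 162x^4
E_{-1} S_{-3} f = 3645x^6 - 21870x^5 + 54513x^4 - 72252x^3 + 53703x^2 - 21222x + 3483
E_{-1} f = 5x^6 - 30x^5 + 73x^4 - 92x^3 + 63x^2 - 22x + 3
S_{-3} E_{-1} f = 3645x^6 + 7290x^5 + 5913x^4 + 2484x^3 + 567x^2 + 66x + 3
[E_{-1}, S_{-3}] f = -29160x^5 + 48600x^4 - 74736x^3 + 53136x^2 - 21288x + 3480

the result is g(x) = -29160x^5 + 48600x^4 - 74736x^3 + 53136x^2 - 21288x + 3480


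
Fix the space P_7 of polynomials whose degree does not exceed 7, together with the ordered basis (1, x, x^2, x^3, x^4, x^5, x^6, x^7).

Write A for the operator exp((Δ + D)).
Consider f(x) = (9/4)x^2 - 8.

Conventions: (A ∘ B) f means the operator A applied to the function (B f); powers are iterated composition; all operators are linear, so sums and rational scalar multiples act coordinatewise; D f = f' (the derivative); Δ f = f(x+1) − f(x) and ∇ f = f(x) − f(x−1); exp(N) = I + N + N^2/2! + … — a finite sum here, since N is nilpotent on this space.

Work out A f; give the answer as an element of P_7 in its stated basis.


order-1 term: 9x + 9/4
order-2 term: 9
the series for exp((Δ + D)) f terminates at order 2
exp((Δ + D)) f = (9/4)x^2 + 9x + 13/4

the result is g(x) = (9/4)x^2 + 9x + 13/4


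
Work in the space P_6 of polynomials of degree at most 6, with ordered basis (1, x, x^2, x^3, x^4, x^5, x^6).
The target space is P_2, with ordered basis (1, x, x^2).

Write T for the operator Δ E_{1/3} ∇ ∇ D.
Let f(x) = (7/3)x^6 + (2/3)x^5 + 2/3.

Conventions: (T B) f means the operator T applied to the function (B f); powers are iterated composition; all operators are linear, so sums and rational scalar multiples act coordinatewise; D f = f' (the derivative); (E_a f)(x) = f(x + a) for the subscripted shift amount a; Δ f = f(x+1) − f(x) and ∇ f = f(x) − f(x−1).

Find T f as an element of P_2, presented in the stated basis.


D f = 14x^5 + (10/3)x^4
∇ D f = 70x^4 - (380/3)x^3 + 120x^2 - (170/3)x + 32/3
∇ (∇ D) f = 280x^3 - 800x^2 + 900x - 1120/3
E_{1/3} ∇ (∇ D) f = 280x^3 - 520x^2 + 460x - 4100/27
Δ E_{1/3} ∇ (∇ D) f = 840x^2 - 200x + 220

the image equals g(x) = 840x^2 - 200x + 220


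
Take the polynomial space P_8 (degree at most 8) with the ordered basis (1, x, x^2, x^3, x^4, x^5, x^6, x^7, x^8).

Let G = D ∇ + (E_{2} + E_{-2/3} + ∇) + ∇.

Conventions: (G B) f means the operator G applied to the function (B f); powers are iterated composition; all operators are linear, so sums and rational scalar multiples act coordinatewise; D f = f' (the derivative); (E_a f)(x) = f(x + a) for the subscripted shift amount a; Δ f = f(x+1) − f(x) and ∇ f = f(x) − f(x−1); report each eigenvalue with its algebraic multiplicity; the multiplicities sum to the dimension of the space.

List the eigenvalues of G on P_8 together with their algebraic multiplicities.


λ = 2 (multiplicity 9)

image of 1: 2
image of x: 2x + 10/3
image of x^2: 2x^2 + (20/3)x + 40/9
image of x^3: 2x^3 + 10x^2 + (40/3)x + 181/27
image of x^4: 2x^4 + (40/3)x^3 + (80/3)x^2 + (724/27)x + 1474/81
image of x^5: 2x^5 + (50/3)x^4 + (400/9)x^3 + (1810/27)x^2 + (7370/81)x + 7015/243
image of x^6: 2x^6 + 20x^5 + (200/3)x^4 + (3620/27)x^3 + (7370/27)x^2 + (14030/81)x + 49636/729
image of x^7: 2x^7 + (70/3)x^6 + (280/3)x^5 + (6335/27)x^4 + (51590/81)x^3 + (49105/81)x^2 + (347452/729)x + 268873/2187
image of x^8: 2x^8 + (80/3)x^7 + (1120/9)x^6 + (10136/27)x^5 + (103180/81)x^4 + (392840/243)x^3 + (1389808/729)x^2 + (2150984/2187)x + 1719238/6561
the matrix is upper triangular; its diagonal is (2, 2, 2, 2, 2, 2, 2, 2, 2)
for a triangular matrix the eigenvalues are the diagonal entries, with algebraic multiplicity their repetition count


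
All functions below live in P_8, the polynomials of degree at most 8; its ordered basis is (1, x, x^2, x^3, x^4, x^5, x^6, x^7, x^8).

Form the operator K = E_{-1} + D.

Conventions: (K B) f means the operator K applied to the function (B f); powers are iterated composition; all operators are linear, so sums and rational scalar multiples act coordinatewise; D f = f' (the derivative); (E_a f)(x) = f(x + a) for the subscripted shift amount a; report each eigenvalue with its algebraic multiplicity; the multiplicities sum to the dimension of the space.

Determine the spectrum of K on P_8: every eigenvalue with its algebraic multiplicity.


λ = 1 (multiplicity 9)

image of 1: 1
image of x: x
image of x^2: x^2 + 1
image of x^3: x^3 + 3x - 1
image of x^4: x^4 + 6x^2 - 4x + 1
image of x^5: x^5 + 10x^3 - 10x^2 + 5x - 1
image of x^6: x^6 + 15x^4 - 20x^3 + 15x^2 - 6x + 1
image of x^7: x^7 + 21x^5 - 35x^4 + 35x^3 - 21x^2 + 7x - 1
image of x^8: x^8 + 28x^6 - 56x^5 + 70x^4 - 56x^3 + 28x^2 - 8x + 1
the matrix is upper triangular; its diagonal is (1, 1, 1, 1, 1, 1, 1, 1, 1)
for a triangular matrix the eigenvalues are the diagonal entries, with algebraic multiplicity their repetition count


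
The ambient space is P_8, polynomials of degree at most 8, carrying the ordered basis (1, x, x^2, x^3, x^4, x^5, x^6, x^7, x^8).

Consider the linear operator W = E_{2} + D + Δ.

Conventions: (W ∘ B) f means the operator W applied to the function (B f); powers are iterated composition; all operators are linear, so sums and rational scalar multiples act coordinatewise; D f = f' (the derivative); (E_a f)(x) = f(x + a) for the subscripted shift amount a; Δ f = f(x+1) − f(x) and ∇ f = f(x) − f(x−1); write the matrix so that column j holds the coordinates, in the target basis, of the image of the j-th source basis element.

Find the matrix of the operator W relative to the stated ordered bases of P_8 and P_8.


image of 1: 1
image of x: x + 4
image of x^2: x^2 + 8x + 5
image of x^3: x^3 + 12x^2 + 15x + 9
image of x^4: x^4 + 16x^3 + 30x^2 + 36x + 17
image of x^5: x^5 + 20x^4 + 50x^3 + 90x^2 + 85x + 33
image of x^6: x^6 + 24x^5 + 75x^4 + 180x^3 + 255x^2 + 198x + 65
image of x^7: x^7 + 28x^6 + 105x^5 + 315x^4 + 595x^3 + 693x^2 + 455x + 129
image of x^8: x^8 + 32x^7 + 140x^6 + 504x^5 + 1190x^4 + 1848x^3 + 1820x^2 + 1032x + 257
each image's coordinates form column j of the matrix

the matrix is [[1, 4, 5, 9, 17, 33, 65, 129, 257]; [0, 1, 8, 15, 36, 85, 198, 455, 1032]; [0, 0, 1, 12, 30, 90, 255, 693, 1820]; [0, 0, 0, 1, 16, 50, 180, 595, 1848]; [0, 0, 0, 0, 1, 20, 75, 315, 1190]; [0, 0, 0, 0, 0, 1, 24, 105, 504]; [0, 0, 0, 0, 0, 0, 1, 28, 140]; [0, 0, 0, 0, 0, 0, 0, 1, 32]; [0, 0, 0, 0, 0, 0, 0, 0, 1]] (rows listed top to bottom)


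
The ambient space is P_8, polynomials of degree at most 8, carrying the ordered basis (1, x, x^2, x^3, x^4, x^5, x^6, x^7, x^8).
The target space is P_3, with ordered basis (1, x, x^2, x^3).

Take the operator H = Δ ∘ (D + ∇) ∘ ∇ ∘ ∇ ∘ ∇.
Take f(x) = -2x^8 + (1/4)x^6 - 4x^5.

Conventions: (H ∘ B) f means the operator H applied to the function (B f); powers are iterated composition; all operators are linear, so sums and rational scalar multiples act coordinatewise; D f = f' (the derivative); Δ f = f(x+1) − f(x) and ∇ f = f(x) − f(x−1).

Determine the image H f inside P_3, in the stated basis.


g(x) = -26880x^3 + 100800x^2 - 160920x + 96030

∇ f = -16x^7 + 56x^6 - (221/2)x^5 + (465/4)x^4 - 67x^3 + (49/4)x^2 + (11/2)x - 9/4
∇ ∇ f = -112x^6 + 672x^5 - (3905/2)x^4 + 3250x^3 - (6359/2)x^2 + 1691x - 745/2
∇ ∇ ∇ f = -672x^5 + 5040x^4 - 16770x^3 + 29865x^2 - 27951x + 10857
D (∇ ∘ ∇ ∘ ∇) f = -3360x^4 + 20160x^3 - 50310x^2 + 59730x - 27951
∇ (∇ ∘ ∇ ∘ ∇) f = -3360x^4 + 26880x^3 - 87270x^2 + 133560x - 80298
(D + ∇) (∇ ∘ ∇ ∘ ∇) f = -6720x^4 + 47040x^3 - 137580x^2 + 193290x - 108249
Δ (D + ∇) (∇ ∘ ∇ ∘ ∇) f = -26880x^3 + 100800x^2 - 160920x + 96030


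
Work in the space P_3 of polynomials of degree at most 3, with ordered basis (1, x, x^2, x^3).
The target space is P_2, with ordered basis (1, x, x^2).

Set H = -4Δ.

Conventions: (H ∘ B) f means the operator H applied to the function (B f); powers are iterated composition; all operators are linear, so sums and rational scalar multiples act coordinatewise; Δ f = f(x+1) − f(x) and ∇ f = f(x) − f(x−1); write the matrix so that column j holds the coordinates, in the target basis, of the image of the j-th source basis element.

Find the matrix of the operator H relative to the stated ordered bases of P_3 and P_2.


the matrix is [[0, -4, -4, -4]; [0, 0, -8, -12]; [0, 0, 0, -12]] (rows listed top to bottom)

image of 1: 0
image of x: -4
image of x^2: -8x - 4
image of x^3: -12x^2 - 12x - 4
each image's coordinates form column j of the matrix


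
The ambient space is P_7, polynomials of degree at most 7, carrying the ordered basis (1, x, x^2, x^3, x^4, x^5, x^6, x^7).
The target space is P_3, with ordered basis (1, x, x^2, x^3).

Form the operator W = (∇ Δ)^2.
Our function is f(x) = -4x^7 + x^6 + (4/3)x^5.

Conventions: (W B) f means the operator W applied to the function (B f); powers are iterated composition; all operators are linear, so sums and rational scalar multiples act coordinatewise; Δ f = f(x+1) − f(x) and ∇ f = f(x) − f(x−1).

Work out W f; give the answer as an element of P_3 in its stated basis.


Δ f = -28x^6 - 78x^5 - (355/3)x^4 - (320/3)x^3 - (167/3)x^2 - (46/3)x - 5/3
∇ Δ f = -168x^5 + 30x^4 - (760/3)x^3 + 30x^2 - (128/3)x + 2
Δ (∇ Δ) f = -840x^4 - 1560x^3 - 2260x^2 - 1420x - 404
∇ Δ (∇ Δ) f = -3360x^3 + 360x^2 - 3200x + 120

g(x) = -3360x^3 + 360x^2 - 3200x + 120


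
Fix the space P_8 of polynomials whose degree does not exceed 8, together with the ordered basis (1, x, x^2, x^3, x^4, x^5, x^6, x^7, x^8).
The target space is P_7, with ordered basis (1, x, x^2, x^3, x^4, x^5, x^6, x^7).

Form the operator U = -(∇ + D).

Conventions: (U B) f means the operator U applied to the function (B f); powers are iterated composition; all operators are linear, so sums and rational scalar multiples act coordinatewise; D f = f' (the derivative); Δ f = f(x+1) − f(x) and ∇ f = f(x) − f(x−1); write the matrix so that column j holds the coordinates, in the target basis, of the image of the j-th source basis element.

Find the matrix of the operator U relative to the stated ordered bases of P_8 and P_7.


the matrix is [[0, -2, 1, -1, 1, -1, 1, -1, 1]; [0, 0, -4, 3, -4, 5, -6, 7, -8]; [0, 0, 0, -6, 6, -10, 15, -21, 28]; [0, 0, 0, 0, -8, 10, -20, 35, -56]; [0, 0, 0, 0, 0, -10, 15, -35, 70]; [0, 0, 0, 0, 0, 0, -12, 21, -56]; [0, 0, 0, 0, 0, 0, 0, -14, 28]; [0, 0, 0, 0, 0, 0, 0, 0, -16]] (rows listed top to bottom)

image of 1: 0
image of x: -2
image of x^2: -4x + 1
image of x^3: -6x^2 + 3x - 1
image of x^4: -8x^3 + 6x^2 - 4x + 1
image of x^5: -10x^4 + 10x^3 - 10x^2 + 5x - 1
image of x^6: -12x^5 + 15x^4 - 20x^3 + 15x^2 - 6x + 1
image of x^7: -14x^6 + 21x^5 - 35x^4 + 35x^3 - 21x^2 + 7x - 1
image of x^8: -16x^7 + 28x^6 - 56x^5 + 70x^4 - 56x^3 + 28x^2 - 8x + 1
each image's coordinates form column j of the matrix


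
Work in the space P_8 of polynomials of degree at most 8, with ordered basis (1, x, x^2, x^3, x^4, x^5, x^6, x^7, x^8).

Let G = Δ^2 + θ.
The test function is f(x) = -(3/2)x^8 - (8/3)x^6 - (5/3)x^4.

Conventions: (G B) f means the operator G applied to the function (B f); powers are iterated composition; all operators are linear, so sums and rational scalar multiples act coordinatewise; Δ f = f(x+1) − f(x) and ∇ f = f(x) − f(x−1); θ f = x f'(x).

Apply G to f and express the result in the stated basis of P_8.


the result is g(x) = -12x^8 - 100x^6 - 504x^5 - (4670/3)x^4 - 2840x^3 - 3184x^2 - 2032x - 1709/3

Δ f = -12x^7 - 42x^6 - 100x^5 - 145x^4 - 144x^3 - 92x^2 - (104/3)x - 35/6
Δ Δ f = -84x^6 - 504x^5 - 1550x^4 - 2840x^3 - 3184x^2 - 2032x - 1709/3
θ f = -12x^8 - 16x^6 - (20/3)x^4
(Δ^2 + θ) f = -12x^8 - 100x^6 - 504x^5 - (4670/3)x^4 - 2840x^3 - 3184x^2 - 2032x - 1709/3


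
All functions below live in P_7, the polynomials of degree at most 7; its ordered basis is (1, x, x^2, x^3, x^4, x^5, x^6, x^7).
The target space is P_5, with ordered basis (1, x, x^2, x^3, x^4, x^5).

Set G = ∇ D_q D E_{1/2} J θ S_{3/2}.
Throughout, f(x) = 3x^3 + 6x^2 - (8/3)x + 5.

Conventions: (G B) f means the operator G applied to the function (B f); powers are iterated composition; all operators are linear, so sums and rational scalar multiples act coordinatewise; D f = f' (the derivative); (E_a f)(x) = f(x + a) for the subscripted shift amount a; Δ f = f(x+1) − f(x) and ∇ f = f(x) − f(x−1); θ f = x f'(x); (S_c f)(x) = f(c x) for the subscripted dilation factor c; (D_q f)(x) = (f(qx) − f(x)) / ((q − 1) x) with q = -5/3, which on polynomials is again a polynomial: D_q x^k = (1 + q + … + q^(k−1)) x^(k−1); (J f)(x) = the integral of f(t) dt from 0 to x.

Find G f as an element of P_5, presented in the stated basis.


the image equals g(x) = (513/4)x - 225/2

S_{3/2} f = (81/8)x^3 + (27/2)x^2 - 4x + 5
θ S_{3/2} f = (243/8)x^3 + 27x^2 - 4x
J θ S_{3/2} f = (243/32)x^4 + 9x^3 - 2x^2
E_{1/2} J θ S_{3/2} f = (243/32)x^4 + (387/16)x^3 + (1465/64)x^2 + (547/64)x + 563/512
D E_{1/2} J θ S_{3/2} f = (243/8)x^3 + (1161/16)x^2 + (1465/32)x + 547/64
D_q (D E_{1/2} J θ S_{3/2}) f = (513/8)x^2 - (387/8)x + 1465/32
∇ D_q (D E_{1/2} J θ S_{3/2}) f = (513/4)x - 225/2


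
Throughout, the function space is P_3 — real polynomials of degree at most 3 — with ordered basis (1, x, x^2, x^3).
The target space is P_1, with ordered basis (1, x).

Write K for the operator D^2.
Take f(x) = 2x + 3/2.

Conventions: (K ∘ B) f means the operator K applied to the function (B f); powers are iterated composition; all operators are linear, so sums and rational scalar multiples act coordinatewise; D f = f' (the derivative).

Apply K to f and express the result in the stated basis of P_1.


the result is g(x) = 0

D f = 2
D D f = 0


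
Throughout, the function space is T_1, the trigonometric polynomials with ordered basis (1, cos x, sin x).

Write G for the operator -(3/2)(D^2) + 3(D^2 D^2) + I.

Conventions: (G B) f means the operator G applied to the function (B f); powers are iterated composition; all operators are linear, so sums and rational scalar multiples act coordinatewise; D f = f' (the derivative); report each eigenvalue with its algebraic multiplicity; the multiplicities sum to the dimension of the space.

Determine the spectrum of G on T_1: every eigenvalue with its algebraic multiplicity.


λ = 1 (multiplicity 1), λ = 11/2 (multiplicity 2)

image of 1: 1
image of cos x: (11/2)cos x
image of sin x: (11/2)sin x
the matrix is diagonal; its diagonal is (1, 11/2, 11/2)
for a triangular matrix the eigenvalues are the diagonal entries, with algebraic multiplicity their repetition count
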